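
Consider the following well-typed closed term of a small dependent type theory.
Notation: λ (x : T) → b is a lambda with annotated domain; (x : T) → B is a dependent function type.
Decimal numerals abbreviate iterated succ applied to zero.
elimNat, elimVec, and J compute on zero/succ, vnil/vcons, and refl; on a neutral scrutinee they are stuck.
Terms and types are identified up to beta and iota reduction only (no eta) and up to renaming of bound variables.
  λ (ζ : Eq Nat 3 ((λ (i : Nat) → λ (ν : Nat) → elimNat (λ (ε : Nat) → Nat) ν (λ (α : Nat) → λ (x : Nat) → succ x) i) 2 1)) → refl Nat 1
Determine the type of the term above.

the term's type:
  (ζ : Eq Nat 3 3) → Eq Nat 1 1


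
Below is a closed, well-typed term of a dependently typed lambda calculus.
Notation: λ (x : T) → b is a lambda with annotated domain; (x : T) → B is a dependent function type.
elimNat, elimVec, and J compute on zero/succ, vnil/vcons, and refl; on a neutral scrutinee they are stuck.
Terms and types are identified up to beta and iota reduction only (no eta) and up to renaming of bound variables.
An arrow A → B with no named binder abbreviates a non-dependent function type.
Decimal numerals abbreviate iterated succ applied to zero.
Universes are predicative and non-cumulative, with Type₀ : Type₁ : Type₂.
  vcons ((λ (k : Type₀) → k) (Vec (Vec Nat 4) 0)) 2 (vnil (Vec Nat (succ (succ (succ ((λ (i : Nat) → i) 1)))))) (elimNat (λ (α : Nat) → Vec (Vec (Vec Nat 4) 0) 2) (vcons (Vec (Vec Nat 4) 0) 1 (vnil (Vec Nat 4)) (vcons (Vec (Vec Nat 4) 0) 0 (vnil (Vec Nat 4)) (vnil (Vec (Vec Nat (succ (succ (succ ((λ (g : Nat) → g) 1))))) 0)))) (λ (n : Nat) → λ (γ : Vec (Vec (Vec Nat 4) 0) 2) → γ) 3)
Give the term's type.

inferred type:
  Vec (Vec (Vec Nat 4) 0) 3


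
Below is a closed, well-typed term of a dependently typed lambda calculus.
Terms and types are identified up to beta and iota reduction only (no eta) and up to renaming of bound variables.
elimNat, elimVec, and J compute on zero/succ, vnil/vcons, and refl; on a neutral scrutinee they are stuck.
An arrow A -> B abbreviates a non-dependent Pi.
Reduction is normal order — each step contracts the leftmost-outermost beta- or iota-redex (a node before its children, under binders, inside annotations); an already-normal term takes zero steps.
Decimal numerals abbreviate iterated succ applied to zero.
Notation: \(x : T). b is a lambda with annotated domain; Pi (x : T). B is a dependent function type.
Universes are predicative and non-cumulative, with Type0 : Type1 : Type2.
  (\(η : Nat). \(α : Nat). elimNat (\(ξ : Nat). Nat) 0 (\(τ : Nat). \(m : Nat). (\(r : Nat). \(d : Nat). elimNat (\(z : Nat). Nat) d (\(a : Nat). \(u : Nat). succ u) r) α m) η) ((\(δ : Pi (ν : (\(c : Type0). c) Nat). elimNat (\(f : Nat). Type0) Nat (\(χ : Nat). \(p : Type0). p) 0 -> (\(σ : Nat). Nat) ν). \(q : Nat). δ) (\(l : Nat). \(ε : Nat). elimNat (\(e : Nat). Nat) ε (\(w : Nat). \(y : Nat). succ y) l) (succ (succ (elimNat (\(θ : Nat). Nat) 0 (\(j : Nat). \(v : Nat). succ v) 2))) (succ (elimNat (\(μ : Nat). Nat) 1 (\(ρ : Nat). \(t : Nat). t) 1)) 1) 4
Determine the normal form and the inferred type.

resulting normal form:
  12
type:
  Nat
observation: contracting a beta-redex first, the term normalizes in 42 steps.


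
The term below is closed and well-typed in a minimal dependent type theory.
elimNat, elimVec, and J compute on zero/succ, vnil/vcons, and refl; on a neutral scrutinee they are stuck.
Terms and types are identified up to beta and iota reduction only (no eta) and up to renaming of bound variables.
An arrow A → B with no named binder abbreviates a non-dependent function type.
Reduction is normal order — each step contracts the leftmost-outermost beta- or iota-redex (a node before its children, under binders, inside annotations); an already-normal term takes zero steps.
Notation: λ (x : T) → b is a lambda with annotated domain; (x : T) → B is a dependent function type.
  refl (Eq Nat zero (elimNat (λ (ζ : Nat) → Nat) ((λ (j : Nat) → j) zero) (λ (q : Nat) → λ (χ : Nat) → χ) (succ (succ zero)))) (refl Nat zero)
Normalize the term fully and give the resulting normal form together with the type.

reduced normal form:
  refl (Eq Nat zero zero) (refl Nat zero)
type:
  Eq (Eq Nat zero zero) (refl Nat zero) (refl Nat zero)


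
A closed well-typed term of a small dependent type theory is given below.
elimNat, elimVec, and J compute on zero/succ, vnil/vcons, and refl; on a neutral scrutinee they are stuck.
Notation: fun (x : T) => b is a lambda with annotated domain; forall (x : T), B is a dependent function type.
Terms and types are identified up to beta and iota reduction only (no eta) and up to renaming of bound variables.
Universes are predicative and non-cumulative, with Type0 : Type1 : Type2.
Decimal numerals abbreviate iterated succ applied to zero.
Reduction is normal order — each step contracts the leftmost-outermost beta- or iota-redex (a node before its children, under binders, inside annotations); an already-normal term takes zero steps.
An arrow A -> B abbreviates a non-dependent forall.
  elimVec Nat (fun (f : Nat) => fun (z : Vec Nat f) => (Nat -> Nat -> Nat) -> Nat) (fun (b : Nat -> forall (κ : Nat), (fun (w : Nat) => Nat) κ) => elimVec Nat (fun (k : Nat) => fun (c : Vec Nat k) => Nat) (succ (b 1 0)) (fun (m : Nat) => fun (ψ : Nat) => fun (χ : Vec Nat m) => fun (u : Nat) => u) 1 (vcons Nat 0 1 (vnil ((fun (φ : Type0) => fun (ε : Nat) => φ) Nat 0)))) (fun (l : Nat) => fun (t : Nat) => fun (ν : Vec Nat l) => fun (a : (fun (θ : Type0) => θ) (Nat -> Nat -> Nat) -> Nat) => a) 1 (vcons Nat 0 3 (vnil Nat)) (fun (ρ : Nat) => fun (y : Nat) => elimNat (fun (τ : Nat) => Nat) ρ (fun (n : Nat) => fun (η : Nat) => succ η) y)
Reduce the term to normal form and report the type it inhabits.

normal form:
  2
inferred type:
  Nat
observation: the first redex contracted is an elimVec iota-redex; the normal form is reached in 16 normal-order steps.


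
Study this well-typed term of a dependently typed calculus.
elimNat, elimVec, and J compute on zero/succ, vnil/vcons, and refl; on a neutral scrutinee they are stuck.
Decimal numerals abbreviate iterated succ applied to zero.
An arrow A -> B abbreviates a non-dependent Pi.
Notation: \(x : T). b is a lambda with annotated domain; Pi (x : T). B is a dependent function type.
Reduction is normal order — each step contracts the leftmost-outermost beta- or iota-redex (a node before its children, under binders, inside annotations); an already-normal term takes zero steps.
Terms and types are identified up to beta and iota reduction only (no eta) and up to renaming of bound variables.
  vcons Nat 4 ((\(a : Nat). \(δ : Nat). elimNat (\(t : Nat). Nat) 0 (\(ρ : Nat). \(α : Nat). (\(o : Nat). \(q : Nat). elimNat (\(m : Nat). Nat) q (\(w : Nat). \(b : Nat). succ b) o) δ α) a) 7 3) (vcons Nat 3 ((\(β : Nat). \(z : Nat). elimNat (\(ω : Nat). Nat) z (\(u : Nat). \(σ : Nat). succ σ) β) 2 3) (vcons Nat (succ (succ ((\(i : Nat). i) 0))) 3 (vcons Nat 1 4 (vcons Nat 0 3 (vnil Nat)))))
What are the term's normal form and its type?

normal form:
  vcons Nat 4 21 (vcons Nat 3 5 (vcons Nat 2 3 (vcons Nat 1 4 (vcons Nat 0 3 (vnil Nat)))))
inferred type:
  Vec Nat 5
observation: normalization takes exactly 118 steps under the normal-order strategy.


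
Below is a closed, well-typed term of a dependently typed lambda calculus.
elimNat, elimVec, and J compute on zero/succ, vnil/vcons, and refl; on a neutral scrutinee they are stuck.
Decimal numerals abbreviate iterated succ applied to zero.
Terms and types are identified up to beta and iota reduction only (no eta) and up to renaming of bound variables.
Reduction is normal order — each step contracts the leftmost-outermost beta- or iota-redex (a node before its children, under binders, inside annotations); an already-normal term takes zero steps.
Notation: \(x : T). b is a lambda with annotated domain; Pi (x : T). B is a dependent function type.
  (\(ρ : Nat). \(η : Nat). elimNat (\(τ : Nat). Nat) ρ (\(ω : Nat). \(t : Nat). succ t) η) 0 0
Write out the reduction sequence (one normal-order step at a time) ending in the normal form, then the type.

normal-order reduction sequence:
  (\(ρ : Nat). \(η : Nat). elimNat (\(τ : Nat). Nat) ρ (\(ω : Nat). \(t : Nat). succ t) η) 0 0
  ~> (\(ρ : Nat). elimNat (\(η : Nat). Nat) 0 (\(τ : Nat). \(ω : Nat). succ ω) ρ) 0
  ~> elimNat (\(ρ : Nat). Nat) 0 (\(η : Nat). \(τ : Nat). succ τ) 0
  ~> 0
the term's type:
  Nat


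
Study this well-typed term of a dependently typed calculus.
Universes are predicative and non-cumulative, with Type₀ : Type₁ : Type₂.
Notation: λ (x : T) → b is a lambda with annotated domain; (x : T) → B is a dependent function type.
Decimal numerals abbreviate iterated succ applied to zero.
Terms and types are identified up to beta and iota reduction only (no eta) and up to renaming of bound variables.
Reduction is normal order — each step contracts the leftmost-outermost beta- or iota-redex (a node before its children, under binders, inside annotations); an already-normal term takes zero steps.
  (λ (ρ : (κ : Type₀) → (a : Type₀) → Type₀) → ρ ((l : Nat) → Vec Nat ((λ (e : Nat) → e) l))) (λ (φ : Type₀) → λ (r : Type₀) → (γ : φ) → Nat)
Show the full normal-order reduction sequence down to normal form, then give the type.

normal-order reduction:
  (λ (ρ : (κ : Type₀) → (a : Type₀) → Type₀) → ρ ((l : Nat) → Vec Nat ((λ (e : Nat) → e) l))) (λ (φ : Type₀) → λ (r : Type₀) → (γ : φ) → Nat)
  ~> (λ (ρ : Type₀) → λ (κ : Type₀) → (a : ρ) → Nat) ((l : Nat) → Vec Nat ((λ (e : Nat) → e) l))
  ~> λ (ρ : Type₀) → (κ : (a : Nat) → Vec Nat ((λ (l : Nat) → l) a)) → Nat
  ~> λ (ρ : Type₀) → (κ : (a : Nat) → Vec Nat a) → Nat
type:
  (ρ : Type₀) → Type₀


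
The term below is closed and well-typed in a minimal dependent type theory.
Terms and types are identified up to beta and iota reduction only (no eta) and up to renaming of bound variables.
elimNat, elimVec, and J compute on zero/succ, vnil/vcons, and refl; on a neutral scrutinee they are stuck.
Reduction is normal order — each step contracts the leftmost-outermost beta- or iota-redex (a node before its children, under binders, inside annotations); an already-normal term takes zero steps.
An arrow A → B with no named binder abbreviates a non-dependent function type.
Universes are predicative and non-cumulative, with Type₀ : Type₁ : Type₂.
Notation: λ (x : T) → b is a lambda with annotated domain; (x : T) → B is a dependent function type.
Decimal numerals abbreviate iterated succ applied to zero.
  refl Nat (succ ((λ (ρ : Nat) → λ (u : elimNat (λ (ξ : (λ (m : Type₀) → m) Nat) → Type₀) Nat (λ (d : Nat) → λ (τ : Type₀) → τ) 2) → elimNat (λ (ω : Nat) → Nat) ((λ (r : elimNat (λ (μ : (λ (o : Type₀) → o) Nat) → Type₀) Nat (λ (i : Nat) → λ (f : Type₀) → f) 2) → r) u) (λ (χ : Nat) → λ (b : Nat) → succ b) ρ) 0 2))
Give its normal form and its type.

resulting normal form:
  refl Nat 3
the term's type:
  Eq Nat 3 3


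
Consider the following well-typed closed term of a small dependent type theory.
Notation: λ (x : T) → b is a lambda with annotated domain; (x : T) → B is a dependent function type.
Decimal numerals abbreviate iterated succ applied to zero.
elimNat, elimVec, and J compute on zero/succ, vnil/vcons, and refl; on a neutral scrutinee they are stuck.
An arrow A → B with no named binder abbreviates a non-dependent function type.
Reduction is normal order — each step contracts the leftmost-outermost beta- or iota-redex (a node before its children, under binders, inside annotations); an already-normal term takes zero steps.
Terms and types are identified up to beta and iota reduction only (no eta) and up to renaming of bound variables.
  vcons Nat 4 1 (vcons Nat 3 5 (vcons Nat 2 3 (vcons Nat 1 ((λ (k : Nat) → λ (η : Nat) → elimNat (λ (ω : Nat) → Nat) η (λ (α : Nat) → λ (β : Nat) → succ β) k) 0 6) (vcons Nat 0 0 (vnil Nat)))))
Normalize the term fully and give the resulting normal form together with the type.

resulting normal form:
  vcons Nat 4 1 (vcons Nat 3 5 (vcons Nat 2 3 (vcons Nat 1 6 (vcons Nat 0 0 (vnil Nat)))))
the term's type:
  Vec Nat 5
observation: reduction starts at a beta-redex, and 3 normal-order steps reach the normal form.


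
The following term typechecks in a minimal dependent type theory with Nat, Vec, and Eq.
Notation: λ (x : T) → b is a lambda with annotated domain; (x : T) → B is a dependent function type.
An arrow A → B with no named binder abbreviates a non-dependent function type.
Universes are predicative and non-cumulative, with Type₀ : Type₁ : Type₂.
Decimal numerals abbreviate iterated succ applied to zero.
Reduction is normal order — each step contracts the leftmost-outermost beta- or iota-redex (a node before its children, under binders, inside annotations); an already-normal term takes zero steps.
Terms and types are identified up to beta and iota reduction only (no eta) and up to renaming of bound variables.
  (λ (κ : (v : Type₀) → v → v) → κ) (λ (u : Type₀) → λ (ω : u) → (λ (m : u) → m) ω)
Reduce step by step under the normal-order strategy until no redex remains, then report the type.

normal-order reduction:
  (λ (κ : (v : Type₀) → v → v) → κ) (λ (u : Type₀) → λ (ω : u) → (λ (m : u) → m) ω)
  ~> λ (κ : Type₀) → λ (v : κ) → (λ (u : κ) → u) v
  ~> λ (κ : Type₀) → λ (v : κ) → v
the term's type:
  (κ : Type₀) → κ → κ


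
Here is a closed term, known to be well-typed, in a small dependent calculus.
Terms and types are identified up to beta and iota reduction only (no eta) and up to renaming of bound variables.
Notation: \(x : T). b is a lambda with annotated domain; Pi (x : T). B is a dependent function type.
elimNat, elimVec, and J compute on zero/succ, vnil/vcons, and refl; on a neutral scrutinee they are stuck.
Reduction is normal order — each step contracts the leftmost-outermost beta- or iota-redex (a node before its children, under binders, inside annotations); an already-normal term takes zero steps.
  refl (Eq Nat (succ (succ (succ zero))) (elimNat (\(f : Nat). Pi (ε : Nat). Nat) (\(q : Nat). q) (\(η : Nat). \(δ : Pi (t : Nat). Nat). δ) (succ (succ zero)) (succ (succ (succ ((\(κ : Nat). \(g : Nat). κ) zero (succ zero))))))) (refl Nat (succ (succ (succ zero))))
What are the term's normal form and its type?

normal form:
  refl (Eq Nat (succ (succ (succ zero))) (succ (succ (succ zero)))) (refl Nat (succ (succ (succ zero))))
inferred type:
  Eq (Eq Nat (succ (succ (succ zero))) (succ (succ (succ zero)))) (refl Nat (succ (succ (succ zero)))) (refl Nat (succ (succ (succ zero))))
observation: normalization takes exactly 10 steps under the normal-order strategy.


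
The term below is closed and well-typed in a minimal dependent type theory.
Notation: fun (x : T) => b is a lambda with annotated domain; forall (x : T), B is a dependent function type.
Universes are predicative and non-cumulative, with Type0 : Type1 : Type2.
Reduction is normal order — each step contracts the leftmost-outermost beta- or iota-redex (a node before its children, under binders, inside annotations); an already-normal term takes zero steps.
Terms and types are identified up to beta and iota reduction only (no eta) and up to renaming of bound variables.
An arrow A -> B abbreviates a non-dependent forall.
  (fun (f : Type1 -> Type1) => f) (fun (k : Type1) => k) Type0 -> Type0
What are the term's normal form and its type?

resulting normal form:
  Type0 -> Type0
inferred type:
  Type1
observation: normalization takes exactly 2 steps under the normal-order strategy.


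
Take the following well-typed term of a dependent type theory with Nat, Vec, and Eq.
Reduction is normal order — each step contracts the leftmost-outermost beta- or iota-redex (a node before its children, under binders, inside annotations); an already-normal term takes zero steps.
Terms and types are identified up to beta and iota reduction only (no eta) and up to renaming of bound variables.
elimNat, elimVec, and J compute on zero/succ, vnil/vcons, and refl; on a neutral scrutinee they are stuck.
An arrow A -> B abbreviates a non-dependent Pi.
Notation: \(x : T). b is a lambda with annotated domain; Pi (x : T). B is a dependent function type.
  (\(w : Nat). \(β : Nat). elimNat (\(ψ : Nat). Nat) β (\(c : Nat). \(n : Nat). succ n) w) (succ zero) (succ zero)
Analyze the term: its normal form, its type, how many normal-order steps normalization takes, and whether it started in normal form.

resulting normal form:
  succ (succ zero)
the term's type:
  Nat
normal-order step count: 6
started in normal form: no
first contracted redex: a beta-redex


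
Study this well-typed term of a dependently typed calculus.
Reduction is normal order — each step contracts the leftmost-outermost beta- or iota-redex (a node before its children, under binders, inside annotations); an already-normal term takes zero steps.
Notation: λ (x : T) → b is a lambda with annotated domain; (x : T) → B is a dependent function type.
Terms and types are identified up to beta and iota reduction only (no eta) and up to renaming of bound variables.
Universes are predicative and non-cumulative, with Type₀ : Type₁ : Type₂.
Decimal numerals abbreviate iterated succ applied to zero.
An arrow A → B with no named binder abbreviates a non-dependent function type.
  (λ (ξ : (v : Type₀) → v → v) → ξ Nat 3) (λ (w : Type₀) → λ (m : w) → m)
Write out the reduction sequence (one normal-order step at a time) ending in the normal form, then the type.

normal-order reduction:
  (λ (ξ : (v : Type₀) → v → v) → ξ Nat 3) (λ (w : Type₀) → λ (m : w) → m)
  ~> (λ (ξ : Type₀) → λ (v : ξ) → v) Nat 3
  ~> (λ (ξ : Nat) → ξ) 3
  ~> 3
inferred type:
  Nat


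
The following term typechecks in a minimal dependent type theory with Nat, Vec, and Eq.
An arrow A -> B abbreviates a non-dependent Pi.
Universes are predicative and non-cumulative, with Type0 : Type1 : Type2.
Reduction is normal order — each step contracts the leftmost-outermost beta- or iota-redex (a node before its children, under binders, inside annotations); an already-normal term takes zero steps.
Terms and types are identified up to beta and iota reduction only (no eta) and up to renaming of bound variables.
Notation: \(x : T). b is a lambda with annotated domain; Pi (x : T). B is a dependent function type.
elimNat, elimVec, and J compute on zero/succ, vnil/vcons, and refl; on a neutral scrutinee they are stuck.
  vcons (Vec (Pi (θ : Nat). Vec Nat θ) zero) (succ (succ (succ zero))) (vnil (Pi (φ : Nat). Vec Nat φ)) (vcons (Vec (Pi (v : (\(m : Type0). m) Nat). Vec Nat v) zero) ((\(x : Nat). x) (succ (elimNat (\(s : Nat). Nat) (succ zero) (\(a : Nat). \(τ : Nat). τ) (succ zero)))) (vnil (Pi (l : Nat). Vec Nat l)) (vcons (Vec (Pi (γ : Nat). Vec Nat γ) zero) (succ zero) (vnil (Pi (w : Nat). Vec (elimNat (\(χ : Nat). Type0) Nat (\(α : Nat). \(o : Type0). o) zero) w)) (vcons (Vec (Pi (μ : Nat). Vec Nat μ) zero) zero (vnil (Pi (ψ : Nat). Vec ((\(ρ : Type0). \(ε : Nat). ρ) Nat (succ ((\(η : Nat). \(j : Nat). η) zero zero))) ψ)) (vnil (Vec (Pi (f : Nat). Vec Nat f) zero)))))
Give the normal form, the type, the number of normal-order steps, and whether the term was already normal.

resulting normal form:
  vcons (Vec (Pi (θ : Nat). Vec Nat θ) zero) (succ (succ (succ zero))) (vnil (Pi (φ : Nat). Vec Nat φ)) (vcons (Vec (Pi (v : Nat). Vec Nat v) zero) (succ (succ zero)) (vnil (Pi (m : Nat). Vec Nat m)) (vcons (Vec (Pi (x : Nat). Vec Nat x) zero) (succ zero) (vnil (Pi (s : Nat). Vec Nat s)) (vcons (Vec (Pi (a : Nat). Vec Nat a) zero) zero (vnil (Pi (τ : Nat). Vec Nat τ)) (vnil (Vec (Pi (l : Nat). Vec Nat l) zero)))))
type:
  Vec (Vec (Pi (θ : Nat). Vec Nat θ) zero) (succ (succ (succ (succ zero))))
reduction steps (normal order): 9
term was already normal: no
first contracted redex: a beta-redex


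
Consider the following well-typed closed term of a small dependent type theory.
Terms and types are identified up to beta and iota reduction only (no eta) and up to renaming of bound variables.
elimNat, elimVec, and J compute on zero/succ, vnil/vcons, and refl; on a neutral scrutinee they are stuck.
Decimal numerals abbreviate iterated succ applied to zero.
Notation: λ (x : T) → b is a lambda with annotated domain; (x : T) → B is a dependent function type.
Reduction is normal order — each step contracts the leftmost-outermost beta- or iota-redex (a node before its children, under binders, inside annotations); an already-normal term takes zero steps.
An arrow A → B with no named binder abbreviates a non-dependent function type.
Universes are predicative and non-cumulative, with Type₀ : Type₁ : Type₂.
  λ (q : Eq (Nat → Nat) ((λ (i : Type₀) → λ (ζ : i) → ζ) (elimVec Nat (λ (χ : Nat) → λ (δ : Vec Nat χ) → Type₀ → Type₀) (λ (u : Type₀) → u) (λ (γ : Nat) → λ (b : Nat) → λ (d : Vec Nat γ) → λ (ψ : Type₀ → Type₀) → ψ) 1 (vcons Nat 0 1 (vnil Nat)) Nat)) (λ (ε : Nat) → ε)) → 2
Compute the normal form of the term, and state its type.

normal form:
  λ (q : Eq (Nat → Nat) (λ (i : Nat) → i) (λ (ζ : Nat) → ζ)) → 2
the term's type:
  Eq (Nat → Nat) (λ (q : Nat) → q) (λ (i : Nat) → i) → Nat


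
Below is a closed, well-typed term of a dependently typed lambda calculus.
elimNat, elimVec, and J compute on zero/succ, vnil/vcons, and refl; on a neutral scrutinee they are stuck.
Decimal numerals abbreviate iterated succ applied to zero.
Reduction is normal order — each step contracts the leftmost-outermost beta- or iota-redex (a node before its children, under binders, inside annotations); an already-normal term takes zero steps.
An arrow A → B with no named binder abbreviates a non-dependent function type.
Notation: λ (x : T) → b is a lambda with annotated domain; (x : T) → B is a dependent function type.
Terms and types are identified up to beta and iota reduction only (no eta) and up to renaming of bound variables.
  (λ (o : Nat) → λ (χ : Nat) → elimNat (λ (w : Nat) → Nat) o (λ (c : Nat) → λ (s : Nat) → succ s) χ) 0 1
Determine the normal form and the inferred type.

normal form:
  1
the term's type:
  Nat


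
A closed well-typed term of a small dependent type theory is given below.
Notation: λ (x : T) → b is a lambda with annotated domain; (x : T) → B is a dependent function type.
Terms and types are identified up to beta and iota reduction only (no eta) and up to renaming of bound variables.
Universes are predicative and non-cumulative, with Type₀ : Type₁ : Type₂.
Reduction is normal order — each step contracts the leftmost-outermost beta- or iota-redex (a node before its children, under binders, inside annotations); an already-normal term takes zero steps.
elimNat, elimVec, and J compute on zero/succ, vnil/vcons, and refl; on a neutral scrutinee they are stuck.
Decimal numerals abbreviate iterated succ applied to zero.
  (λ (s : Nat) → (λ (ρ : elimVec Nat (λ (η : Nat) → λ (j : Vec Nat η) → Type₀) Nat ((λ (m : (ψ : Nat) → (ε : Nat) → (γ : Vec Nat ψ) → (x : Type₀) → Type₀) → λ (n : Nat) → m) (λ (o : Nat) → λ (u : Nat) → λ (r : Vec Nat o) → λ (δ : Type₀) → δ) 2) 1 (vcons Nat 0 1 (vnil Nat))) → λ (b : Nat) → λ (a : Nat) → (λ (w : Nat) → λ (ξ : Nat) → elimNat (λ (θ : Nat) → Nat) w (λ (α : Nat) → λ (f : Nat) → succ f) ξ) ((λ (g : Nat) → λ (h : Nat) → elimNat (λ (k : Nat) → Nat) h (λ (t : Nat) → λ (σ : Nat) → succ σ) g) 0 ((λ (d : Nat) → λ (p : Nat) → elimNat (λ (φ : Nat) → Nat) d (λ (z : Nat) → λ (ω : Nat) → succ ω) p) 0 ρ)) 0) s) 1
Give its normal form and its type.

reduced normal form:
  λ (s : Nat) → λ (ρ : Nat) → 1
type:
  (s : Nat) → (ρ : Nat) → Nat
observation: 14 normal-order steps separate the term from its normal form.


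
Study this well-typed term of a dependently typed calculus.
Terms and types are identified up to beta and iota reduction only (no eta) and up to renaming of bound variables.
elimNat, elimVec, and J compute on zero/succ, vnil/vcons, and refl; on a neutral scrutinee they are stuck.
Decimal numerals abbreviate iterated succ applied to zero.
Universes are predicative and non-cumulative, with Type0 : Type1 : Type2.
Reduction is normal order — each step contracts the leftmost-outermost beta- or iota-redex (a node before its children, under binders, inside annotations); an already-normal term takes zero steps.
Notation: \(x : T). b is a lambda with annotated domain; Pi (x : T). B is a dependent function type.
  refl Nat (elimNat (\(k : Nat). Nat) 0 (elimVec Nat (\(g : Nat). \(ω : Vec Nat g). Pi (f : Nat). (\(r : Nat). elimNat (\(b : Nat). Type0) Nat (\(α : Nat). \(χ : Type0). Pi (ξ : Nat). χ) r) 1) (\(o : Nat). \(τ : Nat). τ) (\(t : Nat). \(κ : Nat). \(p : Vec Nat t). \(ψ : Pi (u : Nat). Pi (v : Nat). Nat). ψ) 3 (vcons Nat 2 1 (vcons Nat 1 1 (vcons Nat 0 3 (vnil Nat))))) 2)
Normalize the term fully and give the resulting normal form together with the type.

normal form:
  refl Nat 0
type:
  Eq Nat 0 0
observation: reduction starts at an elimNat iota-redex, and 39 normal-order steps reach the normal form.


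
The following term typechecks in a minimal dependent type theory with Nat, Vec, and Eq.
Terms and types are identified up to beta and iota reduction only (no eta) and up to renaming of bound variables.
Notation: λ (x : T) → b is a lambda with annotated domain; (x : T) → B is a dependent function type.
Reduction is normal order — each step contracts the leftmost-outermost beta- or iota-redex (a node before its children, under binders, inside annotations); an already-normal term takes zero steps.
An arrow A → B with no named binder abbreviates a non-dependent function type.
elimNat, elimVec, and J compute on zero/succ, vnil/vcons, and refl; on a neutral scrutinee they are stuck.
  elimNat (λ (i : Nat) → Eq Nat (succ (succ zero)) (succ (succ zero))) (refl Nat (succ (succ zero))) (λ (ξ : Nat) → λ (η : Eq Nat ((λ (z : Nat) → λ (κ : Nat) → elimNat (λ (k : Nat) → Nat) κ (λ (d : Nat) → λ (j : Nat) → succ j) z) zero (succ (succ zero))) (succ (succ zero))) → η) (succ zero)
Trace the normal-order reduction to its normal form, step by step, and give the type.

reduction (normal order):
  elimNat (λ (i : Nat) → Eq Nat (succ (succ zero)) (succ (succ zero))) (refl Nat (succ (succ zero))) (λ (ξ : Nat) → λ (η : Eq Nat ((λ (z : Nat) → λ (κ : Nat) → elimNat (λ (k : Nat) → Nat) κ (λ (d : Nat) → λ (j : Nat) → succ j) z) zero (succ (succ zero))) (succ (succ zero))) → η) (succ zero)
  ~> (λ (i : Nat) → λ (ξ : Eq Nat ((λ (η : Nat) → λ (z : Nat) → elimNat (λ (κ : Nat) → Nat) z (λ (k : Nat) → λ (d : Nat) → succ d) η) zero (succ (succ zero))) (succ (succ zero))) → ξ) zero (elimNat (λ (j : Nat) → Eq Nat (succ (succ zero)) (succ (succ zero))) (refl Nat (succ (succ zero))) (λ (y : Nat) → λ (g : Eq Nat ((λ (τ : Nat) → λ (a : Nat) → elimNat (λ (f : Nat) → Nat) a (λ (u : Nat) → λ (n : Nat) → succ n) τ) zero (succ (succ zero))) (succ (succ zero))) → g) zero)
  ~> (λ (i : Eq Nat ((λ (ξ : Nat) → λ (η : Nat) → elimNat (λ (z : Nat) → Nat) η (λ (κ : Nat) → λ (k : Nat) → succ k) ξ) zero (succ (succ zero))) (succ (succ zero))) → i) (elimNat (λ (d : Nat) → Eq Nat (succ (succ zero)) (succ (succ zero))) (refl Nat (succ (succ zero))) (λ (j : Nat) → λ (y : Eq Nat ((λ (g : Nat) → λ (τ : Nat) → elimNat (λ (a : Nat) → Nat) τ (λ (f : Nat) → λ (u : Nat) → succ u) g) zero (succ (succ zero))) (succ (succ zero))) → y) zero)
  ~> elimNat (λ (i : Nat) → Eq Nat (succ (succ zero)) (succ (succ zero))) (refl Nat (succ (succ zero))) (λ (ξ : Nat) → λ (η : Eq Nat ((λ (z : Nat) → λ (κ : Nat) → elimNat (λ (k : Nat) → Nat) κ (λ (d : Nat) → λ (j : Nat) → succ j) z) zero (succ (succ zero))) (succ (succ zero))) → η) zero
  ~> refl Nat (succ (succ zero))
inferred type:
  Eq Nat (succ (succ zero)) (succ (succ zero))


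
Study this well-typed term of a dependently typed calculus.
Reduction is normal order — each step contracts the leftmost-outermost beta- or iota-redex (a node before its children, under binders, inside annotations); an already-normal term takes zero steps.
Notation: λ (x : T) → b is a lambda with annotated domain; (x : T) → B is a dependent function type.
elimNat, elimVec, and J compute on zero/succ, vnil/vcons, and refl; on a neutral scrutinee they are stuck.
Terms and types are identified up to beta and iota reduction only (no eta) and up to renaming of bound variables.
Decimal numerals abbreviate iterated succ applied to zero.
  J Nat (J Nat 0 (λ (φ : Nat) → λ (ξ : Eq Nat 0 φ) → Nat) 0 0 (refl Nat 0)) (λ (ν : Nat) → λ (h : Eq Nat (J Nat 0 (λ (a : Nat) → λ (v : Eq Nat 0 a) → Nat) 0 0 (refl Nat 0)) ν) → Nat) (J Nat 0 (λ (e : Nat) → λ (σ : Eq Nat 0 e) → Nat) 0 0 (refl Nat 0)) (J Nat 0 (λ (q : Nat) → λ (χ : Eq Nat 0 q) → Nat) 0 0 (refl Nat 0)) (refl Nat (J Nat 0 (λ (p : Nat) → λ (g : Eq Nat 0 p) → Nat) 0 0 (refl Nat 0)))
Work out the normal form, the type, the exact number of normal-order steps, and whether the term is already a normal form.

resulting normal form:
  0
type:
  Nat
reduction steps (normal order): 2
term was already normal: no
first redex: a J iota-redex


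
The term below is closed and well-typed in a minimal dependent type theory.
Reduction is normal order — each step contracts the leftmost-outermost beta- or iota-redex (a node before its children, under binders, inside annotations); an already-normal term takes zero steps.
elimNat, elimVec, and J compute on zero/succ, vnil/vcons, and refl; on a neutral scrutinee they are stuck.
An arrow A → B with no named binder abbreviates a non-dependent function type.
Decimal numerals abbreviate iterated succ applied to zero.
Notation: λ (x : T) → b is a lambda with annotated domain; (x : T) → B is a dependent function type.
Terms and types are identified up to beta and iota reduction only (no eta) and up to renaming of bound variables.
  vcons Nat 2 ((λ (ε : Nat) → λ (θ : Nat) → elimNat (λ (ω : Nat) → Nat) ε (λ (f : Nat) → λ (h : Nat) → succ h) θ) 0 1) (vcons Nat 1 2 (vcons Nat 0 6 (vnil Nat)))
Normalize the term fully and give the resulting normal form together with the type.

normal form:
  vcons Nat 2 1 (vcons Nat 1 2 (vcons Nat 0 6 (vnil Nat)))
inferred type:
  Vec Nat 3


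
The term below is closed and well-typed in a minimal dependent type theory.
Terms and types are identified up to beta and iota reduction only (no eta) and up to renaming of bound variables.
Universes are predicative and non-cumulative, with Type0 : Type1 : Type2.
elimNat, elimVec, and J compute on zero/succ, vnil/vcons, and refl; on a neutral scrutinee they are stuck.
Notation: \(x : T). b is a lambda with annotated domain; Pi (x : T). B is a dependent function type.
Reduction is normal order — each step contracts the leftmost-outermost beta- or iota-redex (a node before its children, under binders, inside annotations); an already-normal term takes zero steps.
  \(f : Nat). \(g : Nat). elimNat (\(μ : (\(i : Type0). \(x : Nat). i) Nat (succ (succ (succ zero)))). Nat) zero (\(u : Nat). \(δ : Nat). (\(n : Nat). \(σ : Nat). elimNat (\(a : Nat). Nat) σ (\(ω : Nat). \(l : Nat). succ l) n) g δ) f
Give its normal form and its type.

resulting normal form:
  \(f : Nat). \(g : Nat). elimNat (\(μ : Nat). Nat) zero (\(i : Nat). \(x : Nat). elimNat (\(u : Nat). Nat) x (\(δ : Nat). \(n : Nat). succ n) g) f
the term's type:
  Pi (f : Nat). Pi (g : Nat). Nat
observation: normalization takes exactly 4 steps under the normal-order strategy.


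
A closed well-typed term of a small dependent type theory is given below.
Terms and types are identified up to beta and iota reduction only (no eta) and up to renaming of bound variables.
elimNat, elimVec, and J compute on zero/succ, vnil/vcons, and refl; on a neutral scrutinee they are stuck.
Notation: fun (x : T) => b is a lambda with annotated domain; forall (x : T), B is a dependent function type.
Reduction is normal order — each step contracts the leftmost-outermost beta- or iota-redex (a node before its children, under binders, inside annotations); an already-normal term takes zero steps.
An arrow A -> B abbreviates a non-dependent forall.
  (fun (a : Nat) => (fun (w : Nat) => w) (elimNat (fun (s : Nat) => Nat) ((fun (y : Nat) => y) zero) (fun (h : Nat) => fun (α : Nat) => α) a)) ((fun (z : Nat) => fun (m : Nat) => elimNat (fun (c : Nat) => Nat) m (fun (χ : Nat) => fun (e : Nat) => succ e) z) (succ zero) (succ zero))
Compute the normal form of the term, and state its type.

resulting normal form:
  zero
the term's type:
  Nat
observation: reduction starts at a beta-redex, and 16 normal-order steps reach the normal form.


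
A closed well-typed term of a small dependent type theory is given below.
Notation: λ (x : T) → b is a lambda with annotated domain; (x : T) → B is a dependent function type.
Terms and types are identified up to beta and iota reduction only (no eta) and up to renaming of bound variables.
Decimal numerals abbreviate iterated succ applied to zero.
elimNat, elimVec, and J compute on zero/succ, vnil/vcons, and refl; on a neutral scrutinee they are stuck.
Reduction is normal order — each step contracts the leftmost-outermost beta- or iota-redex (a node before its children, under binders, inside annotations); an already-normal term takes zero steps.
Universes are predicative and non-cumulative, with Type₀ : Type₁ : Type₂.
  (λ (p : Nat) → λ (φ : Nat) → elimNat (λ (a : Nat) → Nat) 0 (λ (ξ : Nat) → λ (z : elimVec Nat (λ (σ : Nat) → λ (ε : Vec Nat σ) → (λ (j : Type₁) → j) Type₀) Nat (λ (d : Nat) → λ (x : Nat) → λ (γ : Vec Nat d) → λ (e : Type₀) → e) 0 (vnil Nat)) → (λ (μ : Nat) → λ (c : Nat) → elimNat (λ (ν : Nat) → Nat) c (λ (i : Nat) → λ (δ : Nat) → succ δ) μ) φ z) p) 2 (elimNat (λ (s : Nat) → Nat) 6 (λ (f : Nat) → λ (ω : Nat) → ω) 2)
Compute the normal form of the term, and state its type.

resulting normal form:
  12
the term's type:
  Nat
observation: normalization takes exactly 65 steps under the normal-order strategy.


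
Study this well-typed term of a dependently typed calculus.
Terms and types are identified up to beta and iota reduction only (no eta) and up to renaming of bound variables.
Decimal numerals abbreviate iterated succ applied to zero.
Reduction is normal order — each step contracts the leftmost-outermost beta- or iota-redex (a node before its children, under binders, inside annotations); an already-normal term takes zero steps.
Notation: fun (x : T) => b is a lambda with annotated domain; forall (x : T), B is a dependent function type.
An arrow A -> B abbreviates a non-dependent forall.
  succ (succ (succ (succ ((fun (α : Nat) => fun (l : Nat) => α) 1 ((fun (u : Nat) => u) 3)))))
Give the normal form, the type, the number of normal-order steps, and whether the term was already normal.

resulting normal form:
  5
the term's type:
  Nat
reduction steps (normal order): 2
started in normal form: no
first redex: a beta-redex


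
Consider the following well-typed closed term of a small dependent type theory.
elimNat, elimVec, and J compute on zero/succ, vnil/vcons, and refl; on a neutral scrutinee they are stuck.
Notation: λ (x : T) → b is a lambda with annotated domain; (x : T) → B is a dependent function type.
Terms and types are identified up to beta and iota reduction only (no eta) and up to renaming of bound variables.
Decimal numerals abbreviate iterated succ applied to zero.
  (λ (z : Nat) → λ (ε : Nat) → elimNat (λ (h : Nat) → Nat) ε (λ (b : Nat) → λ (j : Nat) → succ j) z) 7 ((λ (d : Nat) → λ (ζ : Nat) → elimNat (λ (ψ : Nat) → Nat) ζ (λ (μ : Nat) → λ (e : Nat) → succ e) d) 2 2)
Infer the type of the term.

type:
  Nat


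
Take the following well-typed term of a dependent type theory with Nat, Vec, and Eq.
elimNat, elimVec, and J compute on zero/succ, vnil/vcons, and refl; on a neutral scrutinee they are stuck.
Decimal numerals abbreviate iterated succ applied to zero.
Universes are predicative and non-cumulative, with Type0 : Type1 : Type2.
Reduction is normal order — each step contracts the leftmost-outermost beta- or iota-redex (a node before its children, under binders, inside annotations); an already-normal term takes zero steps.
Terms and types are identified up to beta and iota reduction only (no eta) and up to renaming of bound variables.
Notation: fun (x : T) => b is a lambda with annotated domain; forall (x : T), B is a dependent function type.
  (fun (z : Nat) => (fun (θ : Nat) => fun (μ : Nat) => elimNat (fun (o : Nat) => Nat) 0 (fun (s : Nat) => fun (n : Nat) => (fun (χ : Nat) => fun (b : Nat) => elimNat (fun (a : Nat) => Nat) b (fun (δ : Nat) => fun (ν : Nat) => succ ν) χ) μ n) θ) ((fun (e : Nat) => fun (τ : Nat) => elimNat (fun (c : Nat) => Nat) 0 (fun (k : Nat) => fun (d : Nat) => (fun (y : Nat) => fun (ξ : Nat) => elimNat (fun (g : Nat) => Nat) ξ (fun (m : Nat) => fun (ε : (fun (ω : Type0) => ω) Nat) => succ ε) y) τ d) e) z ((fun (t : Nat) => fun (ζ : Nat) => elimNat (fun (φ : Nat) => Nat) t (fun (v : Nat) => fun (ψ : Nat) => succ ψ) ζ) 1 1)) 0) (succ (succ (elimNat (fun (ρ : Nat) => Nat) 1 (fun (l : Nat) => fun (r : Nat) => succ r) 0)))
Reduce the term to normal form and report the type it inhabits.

reduced normal form:
  0
the term's type:
  Nat


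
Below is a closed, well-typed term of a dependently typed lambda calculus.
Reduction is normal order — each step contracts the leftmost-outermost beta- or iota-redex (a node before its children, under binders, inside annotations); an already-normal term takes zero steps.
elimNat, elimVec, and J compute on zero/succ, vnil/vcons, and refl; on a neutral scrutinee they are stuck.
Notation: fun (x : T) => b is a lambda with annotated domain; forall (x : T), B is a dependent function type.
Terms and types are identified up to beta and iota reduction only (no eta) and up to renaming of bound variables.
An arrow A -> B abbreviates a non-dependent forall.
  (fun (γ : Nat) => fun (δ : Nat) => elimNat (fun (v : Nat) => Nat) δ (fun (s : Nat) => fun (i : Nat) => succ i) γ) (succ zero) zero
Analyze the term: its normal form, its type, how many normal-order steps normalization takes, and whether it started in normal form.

resulting normal form:
  succ zero
inferred type:
  Nat
reduction steps (normal order): 6
term was already normal: no
first redex: a beta-redex


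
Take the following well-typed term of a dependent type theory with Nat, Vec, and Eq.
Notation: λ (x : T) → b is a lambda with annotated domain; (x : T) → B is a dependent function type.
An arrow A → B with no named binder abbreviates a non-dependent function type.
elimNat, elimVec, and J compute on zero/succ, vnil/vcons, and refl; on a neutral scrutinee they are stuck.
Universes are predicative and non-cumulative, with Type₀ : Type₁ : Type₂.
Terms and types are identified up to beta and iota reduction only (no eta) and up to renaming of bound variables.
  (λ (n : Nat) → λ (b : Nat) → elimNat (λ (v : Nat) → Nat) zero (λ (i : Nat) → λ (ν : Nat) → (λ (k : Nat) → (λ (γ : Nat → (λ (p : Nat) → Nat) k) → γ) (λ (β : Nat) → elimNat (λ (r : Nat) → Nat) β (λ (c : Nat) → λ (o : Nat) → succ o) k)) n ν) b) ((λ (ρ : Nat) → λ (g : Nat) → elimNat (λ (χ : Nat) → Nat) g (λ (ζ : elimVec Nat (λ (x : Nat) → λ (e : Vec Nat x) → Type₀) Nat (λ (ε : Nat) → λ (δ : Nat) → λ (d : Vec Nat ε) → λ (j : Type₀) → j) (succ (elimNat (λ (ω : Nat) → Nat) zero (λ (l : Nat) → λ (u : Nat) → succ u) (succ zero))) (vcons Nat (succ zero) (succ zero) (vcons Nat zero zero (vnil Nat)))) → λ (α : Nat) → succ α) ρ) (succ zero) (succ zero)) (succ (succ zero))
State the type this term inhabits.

type:
  Nat
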